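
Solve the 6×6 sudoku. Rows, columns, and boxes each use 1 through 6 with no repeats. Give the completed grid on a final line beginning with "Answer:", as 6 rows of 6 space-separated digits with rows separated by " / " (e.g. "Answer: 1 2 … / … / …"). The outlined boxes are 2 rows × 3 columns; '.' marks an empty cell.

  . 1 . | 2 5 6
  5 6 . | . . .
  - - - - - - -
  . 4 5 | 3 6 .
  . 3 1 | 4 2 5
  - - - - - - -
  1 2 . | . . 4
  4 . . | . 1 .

Step 1. [r5c5∈{3}] nothing but 3 survives at r5c5 ⇒ r5c5=3.
Step 2. [r6c3∈{3,6}] 3 has one home in row 6: r6c3, so r6c3=3.
Step 3. [r6c4∈{5,6}] r6c4 is the only open cell in row 6 admitting 6, so r6c4=6.
Step 4. [r1c3∈{4}] nothing but 4 survives at r1c3 ⇒ r1c3=4.
Step 5. [r2c4∈{1}] only 1 remains possible at r2c4 ⇒ r2c4=1.
Step 6. [r2c6∈{3}] only 3 remains possible at r2c6. So r2c6=3.
Step 7. [r2c3∈{2}] r2c3's peers cover all but 2, so r2c3=2.
Step 8. [r3c1∈{2}] only 2 remains possible at r3c1, so r3c1=2.
Step 9. [r2c5∈{4}] nothing but 4 survives at r2c5. So r2c5=4.
Step 10. [r3c6∈{1}] r3c6's peers cover all but 1, so r3c6=1.
Step 11. [r6c2∈{5}] r6c2's peers cover all but 5, so r6c2=5.
Step 12. [r4c1∈{6}] r4c1 is down to just 6. So r4c1=6.
Step 13. [r5c4∈{5}] nothing but 5 survives at r5c4. So r5c4=5.
Step 14. [r1c1∈{3}] only 3 remains possible at r1c1, so r1c1=3.
Step 15. [r5c3∈{6}] r5c3 is down to just 6 ⇒ r5c3=6.
Step 16. [r6c6∈{2}] r6c6 is down to just 2. So r6c6=2.

Answer: 3 1 4 2 5 6 / 5 6 2 1 4 3 / 2 4 5 3 6 1 / 6 3 1 4 2 5 / 1 2 6 5 3 4 / 4 5 3 6 1 2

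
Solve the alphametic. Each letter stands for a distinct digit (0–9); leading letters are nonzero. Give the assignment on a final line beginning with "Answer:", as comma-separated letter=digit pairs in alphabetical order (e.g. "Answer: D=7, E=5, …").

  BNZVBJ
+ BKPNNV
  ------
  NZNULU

Step 1. [col 1: J + V ≡ U (mod 10)] no forcing yet in column 1 (carry-in 0); V=4 is free and consistent — try it ⇒ V=4.
Step 2. [col 1: J + V ≡ U (mod 10)] several values work for J in column 1 (J + V ≡ U (mod 10), carry-in 0); try J=8. So J=8.
Step 3. [col 1: J + V ≡ U (mod 10)] column 1: given J=8, V=4, carry-in 0, and digits 4,8 already taken and all letters distinct, J+V≡U (mod 10) forces U=2 ⇒ U=2.
Step 4. [col 2: B + N ≡ L (mod 10)] several values work for B in column 2 (B + N ≡ L (mod 10), carry-in 1); try B=3. So B=3.
Step 5. [col 2: B + N ≡ L (mod 10)] several values work for L in column 2 (B + N ≡ L (mod 10), carry-in 1); try L=1. So L=1.
Step 6. [col 2: B + N ≡ L (mod 10)] column 2 reads B+N+carry(1)=L with B=3, L=1; with digits 1,2,3,4,8 already taken and all letters distinct, the only value for N is 7, so N=7.
Step 7. [col 4: Z + P ≡ N (mod 10)] several values work for Z in column 4 (Z + P ≡ N (mod 10), carry-in 1); try Z=6 ⇒ Z=6.
Step 8. [col 4: Z + P ≡ N (mod 10)] in column 4 we have Z+P≡N with carry-in 1; given Z=6, N=7 and digits 1,2,3,4,6,7,8 already taken and all letters distinct, that pins P to 0 ⇒ P=0.
Step 9. [col 5: N + K ≡ Z (mod 10)] in column 5 we have N+K≡Z with carry-in 0; given N=7, Z=6 and digits 0,1,2,3,4,6,7,8 already taken and all letters distinct, that pins K to 9, so K=9.

Answer: B=3, J=8, K=9, L=1, N=7, P=0, U=2, V=4, Z=6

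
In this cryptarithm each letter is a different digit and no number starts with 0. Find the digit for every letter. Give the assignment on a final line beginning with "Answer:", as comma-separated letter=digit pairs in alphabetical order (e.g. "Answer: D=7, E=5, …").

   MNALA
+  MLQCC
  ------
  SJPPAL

Step 1. [S] S is the leading digit of a 6-digit sum of two 5-digit numbers; the final carry is exactly 1 ⇒ S=1.
Step 2. [col 1: A + C ≡ L (mod 10)] C=5 is one option consistent with column 1 (A + C ≡ L (mod 10), carry-in 0) — take it, so C=5.
Step 3. [col 1: A + C ≡ L (mod 10)] no forcing yet in column 1 (carry-in 0); L=9 is free and consistent — try it. So L=9.
Step 4. [col 1: A + C ≡ L (mod 10)] column 1: given C=5, L=9, carry-in 0, and digits 1,5,9 already taken and all letters distinct, A+C≡L (mod 10) forces A=4. So A=4.
Step 5. [col 3: A + Q ≡ P (mod 10)] no forcing yet in column 3 (carry-in 1); Q=2 is free and consistent — try it, so Q=2.
Step 6. [col 3: A + Q ≡ P (mod 10)] in column 3 we have A+Q≡P with carry-in 1; given A=4, Q=2 and digits 1,2,4,5,9 already taken and all letters distinct, that pins P to 7, so P=7.
Step 7. [col 4: N + L ≡ P (mod 10)] column 4 reads N+L+carry(0)=P with L=9, P=7; with digits 1,2,4,5,7,9 already taken and all letters distinct, the only value for N is 8. So N=8.
Step 8. [col 5: M + M ≡ J (mod 10)] from column 5 (nothing yet, carry-in 1, digits 1,2,4,5,7,8,9 already taken and all letters distinct): M must equal 6. So M=6.
Step 9. [col 5: M + M ≡ J (mod 10)] column 5: given M=6, carry-in 1, and digits 1,2,4,5,6,7,8,9 already taken and all letters distinct, M+M≡J (mod 10) forces J=3 ⇒ J=3.

Answer: A=4, C=5, J=3, L=9, M=6, N=8, P=7, Q=2, S=1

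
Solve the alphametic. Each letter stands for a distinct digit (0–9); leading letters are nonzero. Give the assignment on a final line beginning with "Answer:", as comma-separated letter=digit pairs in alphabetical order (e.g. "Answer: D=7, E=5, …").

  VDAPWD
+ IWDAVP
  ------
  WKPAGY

Step 1. [col 1: D + P ≡ Y (mod 10)] several values work for Y in column 1 (D + P ≡ Y (mod 10), carry-in 0); try Y=6, so Y=6.
Step 2. [col 1: D + P ≡ Y (mod 10)] several values work for P in column 1 (D + P ≡ Y (mod 10), carry-in 0); try P=9, so P=9.
Step 3. [col 1: D + P ≡ Y (mod 10)] from column 1 (P=9, Y=6, carry-in 0, digits 6,9 already taken and all letters distinct): D must equal 7, so D=7.
Step 4. [col 2: W + V ≡ G (mod 10)] W=8 is one option consistent with column 2 (W + V ≡ G (mod 10), carry-in 1) — take it. So W=8.
Step 5. [col 2: W + V ≡ G (mod 10)] G=2 is one option consistent with column 2 (W + V ≡ G (mod 10), carry-in 1) — take it ⇒ G=2.
Step 6. [col 2: W + V ≡ G (mod 10)] in column 2 we have W+V≡G with carry-in 1; given W=8, G=2 and digits 2,6,7,8,9 already taken and all letters distinct, that pins V to 3, so V=3.
Step 7. [col 3: P + A ≡ A (mod 10)] A=1 is one option consistent with column 3 (P + A ≡ A (mod 10), carry-in 1) — take it, so A=1.
Step 8. [col 5: D + W ≡ K (mod 10)] column 5: given D=7, W=8, carry-in 0, and digits 1,2,3,6,7,8,9 already taken and all letters distinct, D+W≡K (mod 10) forces K=5 ⇒ K=5.
Step 9. [col 6: V + I ≡ W (mod 10)] in column 6 we have V+I≡W with carry-in 1; given V=3, W=8 and digits 1,2,3,5,6,7,8,9 already taken and all letters distinct, that pins I to 4 ⇒ I=4.

Answer: A=1, D=7, G=2, I=4, K=5, P=9, V=3, W=8, Y=6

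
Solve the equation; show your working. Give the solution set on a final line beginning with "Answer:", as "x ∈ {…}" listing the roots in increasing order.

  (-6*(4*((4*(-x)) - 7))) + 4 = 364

Step 1. [(-6*(4*((4*(-x)) - 7))) + 4 = 364] +4 is outermost — subtract 4 both sides, so sub: -6*(4*((4*(-x)) - 7)) = 360.
Step 2. [-6*(4*((4*(-x)) - 7)) = 360] -6·(inner) — divide through by -6. So div: 4*((4*(-x)) - 7) = -60.
Step 3. [4*((4*(-x)) - 7) = -60] 4·(inner) — divide through by 4, so div: (4*(-x)) - 7 = -15.
Step 4. [(4*(-x)) - 7 = -15] -7 is outermost — add 7 both sides, so sub: 4*(-x) = -8.
Step 5. [4*(-x) = -8] LHS = 4·(…); ÷4 both sides. So div: -x = -2.
Step 6. [-x = -2] flip signs both sides, so neg: x = 2.

Answer: x ∈ {2}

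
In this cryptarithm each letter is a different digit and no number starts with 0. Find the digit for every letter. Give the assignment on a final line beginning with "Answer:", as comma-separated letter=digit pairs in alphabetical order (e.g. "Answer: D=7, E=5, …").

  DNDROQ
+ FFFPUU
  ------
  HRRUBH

Step 1. [col 1: Q + U ≡ H (mod 10)] H=7 is one option consistent with column 1 (Q + U ≡ H (mod 10), carry-in 0) — take it, so H=7.
Step 2. [col 1: Q + U ≡ H (mod 10)] no forcing yet in column 1 (carry-in 0); Q=6 is free and consistent — try it, so Q=6.
Step 3. [col 1: Q + U ≡ H (mod 10)] in column 1 we have Q+U≡H with carry-in 0; given Q=6, H=7 and digits 6,7 already taken and all letters distinct, that pins U to 1. So U=1.
Step 4. [col 2: O + U ≡ B (mod 10)] several values work for O in column 2 (O + U ≡ B (mod 10), carry-in 0); try O=9, so O=9.
Step 5. [col 2: O + U ≡ B (mod 10)] column 2 reads O+U+carry(0)=B with O=9, U=1; with digits 1,6,7,9 already taken and all letters distinct, the only value for B is 0 ⇒ B=0.
Step 6. [col 3: R + P ≡ U (mod 10)] no forcing yet in column 3 (carry-in 1); P=2 is free and consistent — try it ⇒ P=2.
Step 7. [col 3: R + P ≡ U (mod 10)] in column 3 we have R+P≡U with carry-in 1; given P=2, U=1 and digits 0,1,2,6,7,9 already taken and all letters distinct, that pins R to 8 ⇒ R=8.
Step 8. [col 4: D + F ≡ R (mod 10)] D=4 is one option consistent with column 4 (D + F ≡ R (mod 10), carry-in 1) — take it, so D=4.
Step 9. [col 4: D + F ≡ R (mod 10)] in column 4 we have D+F≡R with carry-in 1; given D=4, R=8 and digits 0,1,2,4,6,7,8,9 already taken and all letters distinct, that pins F to 3, so F=3.
Step 10. [col 5: N + F ≡ R (mod 10)] column 5 reads N+F+carry(0)=R with F=3, R=8; with digits 0,1,2,3,4,6,7,8,9 already taken and all letters distinct, the only value for N is 5. So N=5.

Answer: B=0, D=4, F=3, H=7, N=5, O=9, P=2, Q=6, R=8, U=1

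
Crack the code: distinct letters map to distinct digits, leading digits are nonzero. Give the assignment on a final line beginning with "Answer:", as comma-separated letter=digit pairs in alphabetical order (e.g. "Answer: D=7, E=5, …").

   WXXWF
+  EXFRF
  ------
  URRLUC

Step 1. [col 1: F + F ≡ C (mod 10)] no forcing yet in column 1 (carry-in 0); F=2 is free and consistent — try it ⇒ F=2.
Step 2. [col 1: F + F ≡ C (mod 10)] from column 1 (F=2, carry-in 0, digits 2 already taken and all letters distinct): C must equal 4. So C=4.
Step 3. [col 2: W + R ≡ U (mod 10)] U=1 is one option consistent with column 2 (W + R ≡ U (mod 10), carry-in 0) — take it ⇒ U=1.
Step 4. [col 2: W + R ≡ U (mod 10)] R=5 is one option consistent with column 2 (W + R ≡ U (mod 10), carry-in 0) — take it ⇒ R=5.
Step 5. [col 2: W + R ≡ U (mod 10)] column 2 reads W+R+carry(0)=U with R=5, U=1; with digits 1,2,4,5 already taken and all letters distinct, the only value for W is 6, so W=6.
Step 6. [col 3: X + F ≡ L (mod 10)] several values work for X in column 3 (X + F ≡ L (mod 10), carry-in 1); try X=7, so X=7.
Step 7. [col 3: X + F ≡ L (mod 10)] from column 3 (X=7, F=2, carry-in 1, digits 1,2,4,5,6,7 already taken and all letters distinct): L must equal 0, so L=0.
Step 8. [col 5: W + E ≡ R (mod 10)] in column 5 we have W+E≡R with carry-in 1; given W=6, R=5 and digits 0,1,2,4,5,6,7 already taken and all letters distinct, that pins E to 8. So E=8.

Answer: C=4, E=8, F=2, L=0, R=5, U=1, W=6, X=7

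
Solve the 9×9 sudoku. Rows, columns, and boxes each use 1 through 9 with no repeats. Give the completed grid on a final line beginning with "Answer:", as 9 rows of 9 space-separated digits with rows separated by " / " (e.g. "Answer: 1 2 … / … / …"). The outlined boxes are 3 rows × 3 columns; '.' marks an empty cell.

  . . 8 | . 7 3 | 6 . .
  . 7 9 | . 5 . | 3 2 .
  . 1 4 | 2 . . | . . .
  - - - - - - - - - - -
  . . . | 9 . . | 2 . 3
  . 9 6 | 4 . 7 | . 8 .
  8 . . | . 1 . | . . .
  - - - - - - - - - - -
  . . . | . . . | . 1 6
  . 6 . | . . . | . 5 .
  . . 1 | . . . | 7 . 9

Step 1. [r2c6∈{1,4,6,8}] box 2 places 4 nowhere but r2c6 ⇒ r2c6=4.
Step 2. [r3c1∈{3,5,6}] in row 3, 3 fits only at r3c1, so r3c1=3.
Step 3. [r8c9∈{2,4,8}] col 9 places 2 nowhere but r8c9 ⇒ r8c9=2.
Step 4. [r5c5∈{2,3}] r5c5 is the only open cell in row 5 admitting 3, so r5c5=3.
Step 5. [r5c1∈{1,2,5}] r5c1 is the only open cell in row 5 admitting 2, so r5c1=2.
Step 6. [r7c3∈{2,3,5,7}] 2 has one home in col 3: r7c3. So r7c3=2.
Step 7. [r1c1∈{5}] only 5 remains possible at r1c1, so r1c1=5.
Step 8. [r9c1∈{4}] r9c1 has the single candidate 4. So r9c1=4.
Step 9. [r1c8∈{4,9}] r1c8 is the only open cell in row 1 admitting 9, so r1c8=9.
Step 10. [r9c5∈{2,6,8}] in col 5, 2 fits only at r9c5, so r9c5=2.
Step 11. [r1c4∈{1}] nothing but 1 survives at r1c4, so r1c4=1.
Step 12. [r3c8∈{7}] r3c8 has the single candidate 7 ⇒ r3c8=7.
Step 13. [r6c9∈{4,5,7}] 7 has one home in col 9: r6c9. So r6c9=7.
Step 14. [r5c7∈{1,5}] r5c7 is the only open cell in col 7 admitting 1, so r5c7=1.
Step 15. [r6c7∈{4,5,9}] row 6 places 9 nowhere but r6c7, so r6c7=9.
Step 16. [r8c6∈{1,8,9}] r8c6 is the only open cell in row 8 admitting 1 ⇒ r8c6=1.
Step 17. [r6c6∈{2,5,6}] across row 6, 2 lands solely at r6c6. So r6c6=2.
Step 18. [r9c8∈{3}] r9c8 is down to just 3. So r9c8=3.
Step 19. [r3c7∈{5,8}] across col 7, 5 lands solely at r3c7, so r3c7=5.
Step 20. [r3c9∈{8}] r3c9's peers cover all but 8 ⇒ r3c9=8.
Step 21. [r2c4∈{6,8}] 8 has one home in row 2: r2c4 ⇒ r2c4=8.
Step 22. [r4c1∈{1,7}] col 1 has a naked pair {7,9} at r7c1 and r8c1, so r4c1≠7.
Step 23. [r4c3∈{5,7}] in row 4, 7 fits only at r4c3, so r4c3=7.
Step 24. [r6c3∈{3,5}] 5 has one home in col 3: r6c3. So r6c3=5.
Step 25. [r6c4∈{6}] r6c4's peers cover all but 6. So r6c4=6.
Step 26. [r9c4∈{5}] only 5 remains possible at r9c4 ⇒ r9c4=5.
Step 27. [r4c5∈{8}] only 8 remains possible at r4c5 ⇒ r4c5=8.
Step 28. [r8c7∈{4,8}] in row 8, 8 fits only at r8c7. So r8c7=8.
Step 29. [r3c5∈{6,9}] in col 5, 6 fits only at r3c5, so r3c5=6.
Step 30. [r9c2∈{8}] r9c2's peers cover all but 8, so r9c2=8.
Step 31. [r6c8∈{4}] r6c8's peers cover all but 4. So r6c8=4.
Step 32. [r8c5∈{4,9}] 4 has one home in row 8: r8c5. So r8c5=4.
Step 33. [r8c3∈{3}] r8c3's peers cover all but 3 ⇒ r8c3=3.
Step 34. [r8c1∈{7,9}] 9 has one home in row 8: r8c1. So r8c1=9.
Step 35. [r7c1∈{7}] r7c1 has the single candidate 7. So r7c1=7.
Step 36. [r7c6∈{8,9}] row 7 places 8 nowhere but r7c6, so r7c6=8.
Step 37. [r1c2∈{2}] r1c2 is down to just 2. So r1c2=2.
Step 38. [r2c9∈{1}] only 1 remains possible at r2c9. So r2c9=1.
Step 39. [r4c1∈{1}] nothing but 1 survives at r4c1. So r4c1=1.
Step 40. [r7c5∈{9}] r7c5 is down to just 9. So r7c5=9.
Step 41. [r4c2∈{4}] nothing but 4 survives at r4c2, so r4c2=4.
Step 42. [r2c1∈{6}] nothing but 6 survives at r2c1 ⇒ r2c1=6.
Step 43. [r1c9∈{4}] r1c9's peers cover all but 4, so r1c9=4.
Step 44. [r7c7∈{4}] r7c7 is down to just 4 ⇒ r7c7=4.
Step 45. [r4c8∈{6}] nothing but 6 survives at r4c8 ⇒ r4c8=6.
Step 46. [r6c2∈{3}] r6c2's peers cover all but 3. So r6c2=3.
Step 47. [r3c6∈{9}] only 9 remains possible at r3c6. So r3c6=9.
Step 48. [r4c6∈{5}] r4c6's peers cover all but 5. So r4c6=5.
Step 49. [r9c6∈{6}] r9c6 has the single candidate 6 ⇒ r9c6=6.
Step 50. [r5c9∈{5}] r5c9 has the single candidate 5, so r5c9=5.
Step 51. [r8c4∈{7}] r8c4's peers cover all but 7 ⇒ r8c4=7.
Step 52. [r7c4∈{3}] nothing but 3 survives at r7c4. So r7c4=3.
Step 53. [r7c2∈{5}] r7c2 is down to just 5 ⇒ r7c2=5.

Answer: 5 2 8 1 7 3 6 9 4 / 6 7 9 8 5 4 3 2 1 / 3 1 4 2 6 9 5 7 8 / 1 4 7 9 8 5 2 6 3 / 2 9 6 4 3 7 1 8 5 / 8 3 5 6 1 2 9 4 7 / 7 5 2 3 9 8 4 1 6 / 9 6 3 7 4 1 8 5 2 / 4 8 1 5 2 6 7 3 9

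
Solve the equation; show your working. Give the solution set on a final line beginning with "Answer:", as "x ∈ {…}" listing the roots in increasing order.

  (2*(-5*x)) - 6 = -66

Step 1. [(2*(-5*x)) - 6 = -66] 2 | LHS and 2 | -66: pull 2 out, so factor: (-5*x) - 3 = -33.
Step 2. [(-5*x) - 3 = -33] -3 is outermost — add 3 both sides. So sub: -5*x = -30.
Step 3. [-5*x = -30] -5 out front; divide by -5 ⇒ div: x = 6.

Answer: x ∈ {6}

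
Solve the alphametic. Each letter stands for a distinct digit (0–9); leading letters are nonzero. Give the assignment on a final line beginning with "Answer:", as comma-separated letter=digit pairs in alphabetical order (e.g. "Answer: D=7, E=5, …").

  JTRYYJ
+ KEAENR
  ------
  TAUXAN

Step 1. [col 1: J + R ≡ N (mod 10)] column 1 (J + R ≡ N (mod 10), carry-in 0) doesn't pin R yet; pick R=6 and continue, so R=6.
Step 2. [col 1: J + R ≡ N (mod 10)] column 1 (J + R ≡ N (mod 10), carry-in 0) doesn't pin J yet; pick J=3 and continue, so J=3.
Step 3. [col 1: J + R ≡ N (mod 10)] column 1: given J=3, R=6, carry-in 0, and digits 3,6 already taken and all letters distinct, J+R≡N (mod 10) forces N=9. So N=9.
Step 4. [col 2: Y + N ≡ A (mod 10)] several values work for Y in column 2 (Y + N ≡ A (mod 10), carry-in 0); try Y=8, so Y=8.
Step 5. [col 2: Y + N ≡ A (mod 10)] from column 2 (Y=8, N=9, carry-in 0, digits 3,6,8,9 already taken and all letters distinct): A must equal 7. So A=7.
Step 6. [col 3: Y + E ≡ X (mod 10)] column 3 (Y + E ≡ X (mod 10), carry-in 1) doesn't pin X yet; pick X=0 and continue, so X=0.
Step 7. [col 3: Y + E ≡ X (mod 10)] in column 3 we have Y+E≡X with carry-in 1; given Y=8, X=0 and digits 0,3,6,7,8,9 already taken and all letters distinct, that pins E to 1. So E=1.
Step 8. [col 4: R + A ≡ U (mod 10)] in column 4 we have R+A≡U with carry-in 1; given R=6, A=7 and digits 0,1,3,6,7,8,9 already taken and all letters distinct, that pins U to 4. So U=4.
Step 9. [col 5: T + E ≡ A (mod 10)] column 5: given E=1, A=7, carry-in 1, and digits 0,1,3,4,6,7,8,9 already taken and all letters distinct, T+E≡A (mod 10) forces T=5. So T=5.
Step 10. [col 6: J + K ≡ T (mod 10)] column 6 reads J+K+carry(0)=T with J=3, T=5; with digits 0,1,3,4,5,6,7,8,9 already taken and all letters distinct, the only value for K is 2. So K=2.

Answer: A=7, E=1, J=3, K=2, N=9, R=6, T=5, U=4, X=0, Y=8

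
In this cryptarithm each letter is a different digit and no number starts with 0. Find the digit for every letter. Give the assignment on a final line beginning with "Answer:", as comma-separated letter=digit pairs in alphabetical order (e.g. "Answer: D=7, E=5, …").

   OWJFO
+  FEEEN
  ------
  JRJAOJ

Step 1. [col 1: O + N ≡ J (mod 10)] several values work for O in column 1 (O + N ≡ J (mod 10), carry-in 0); try O=6. So O=6.
Step 2. [col 1: O + N ≡ J (mod 10)] column 1 (O + N ≡ J (mod 10), carry-in 0) doesn't pin N yet; pick N=5 and continue. So N=5.
Step 3. [col 1: O + N ≡ J (mod 10)] column 1: given O=6, N=5, carry-in 0, and digits 5,6 already taken and all letters distinct, O+N≡J (mod 10) forces J=1. So J=1.
Step 4. [col 2: F + E ≡ O (mod 10)] several values work for F in column 2 (F + E ≡ O (mod 10), carry-in 1); try F=7, so F=7.
Step 5. [col 2: F + E ≡ O (mod 10)] from column 2 (F=7, O=6, carry-in 1, digits 1,5,6,7 already taken and all letters distinct): E must equal 8, so E=8.
Step 6. [col 3: J + E ≡ A (mod 10)] column 3: given J=1, E=8, carry-in 1, and digits 1,5,6,7,8 already taken and all letters distinct, J+E≡A (mod 10) forces A=0. So A=0.
Step 7. [col 4: W + E ≡ J (mod 10)] in column 4 we have W+E≡J with carry-in 1; given E=8, J=1 and digits 0,1,5,6,7,8 already taken and all letters distinct, that pins W to 2, so W=2.
Step 8. [col 5: O + F ≡ R (mod 10)] column 5: given O=6, F=7, carry-in 1, and digits 0,1,2,5,6,7,8 already taken and all letters distinct, O+F≡R (mod 10) forces R=4, so R=4.

Answer: A=0, E=8, F=7, J=1, N=5, O=6, R=4, W=2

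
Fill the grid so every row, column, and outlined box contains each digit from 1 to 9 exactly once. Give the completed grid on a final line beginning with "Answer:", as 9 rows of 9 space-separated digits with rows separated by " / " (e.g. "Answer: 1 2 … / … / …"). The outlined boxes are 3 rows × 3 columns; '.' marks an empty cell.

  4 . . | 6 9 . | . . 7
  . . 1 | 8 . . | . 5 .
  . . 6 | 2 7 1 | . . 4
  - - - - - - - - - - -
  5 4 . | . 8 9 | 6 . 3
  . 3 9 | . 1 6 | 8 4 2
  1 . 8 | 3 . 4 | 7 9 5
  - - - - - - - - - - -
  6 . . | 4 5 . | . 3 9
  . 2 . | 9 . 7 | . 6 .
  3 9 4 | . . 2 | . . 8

Step 1. [r1c8∈{1,2,8}] in col 8, 2 fits only at r1c8 ⇒ r1c8=2.
Step 2. [r1c2∈{5,8}] r1c2 is the only open cell in row 1 admitting 8, so r1c2=8.
Step 3. [r1c7∈{1,3}] 1 has one home in row 1: r1c7, so r1c7=1.
Step 4. [r5c1∈{7}] r5c1 has the single candidate 7. So r5c1=7.
Step 5. [r2c6∈{3}] r2c6 has the single candidate 3. So r2c6=3.
Step 6. [r8c3∈{5}] r8c3 has the single candidate 5 ⇒ r8c3=5.
Step 7. [r3c1∈{9}] nothing but 9 survives at r3c1. So r3c1=9.
Step 8. [r2c2∈{7}] r2c2 is down to just 7, so r2c2=7.
Step 9. [r9c4∈{1}] r9c4 has the single candidate 1, so r9c4=1.
Step 10. [r4c8∈{1}] only 1 remains possible at r4c8. So r4c8=1.
Step 11. [r9c8∈{7}] r9c8 has the single candidate 7. So r9c8=7.
Step 12. [r8c9∈{1}] r8c9 has the single candidate 1, so r8c9=1.
Step 13. [r2c5∈{4}] r2c5's peers cover all but 4. So r2c5=4.
Step 14. [r6c5∈{2}] r6c5's peers cover all but 2 ⇒ r6c5=2.
Step 15. [r6c2∈{6}] r6c2 has the single candidate 6 ⇒ r6c2=6.
Step 16. [r7c7∈{2}] r7c7 is down to just 2. So r7c7=2.
Step 17. [r7c6∈{8}] only 8 remains possible at r7c6 ⇒ r7c6=8.
Step 18. [r3c8∈{8}] r3c8 is down to just 8 ⇒ r3c8=8.
Step 19. [r2c1∈{2}] nothing but 2 survives at r2c1 ⇒ r2c1=2.
Step 20. [r1c3∈{3}] only 3 remains possible at r1c3 ⇒ r1c3=3.
Step 21. [r7c2∈{1}] nothing but 1 survives at r7c2 ⇒ r7c2=1.
Step 22. [r8c5∈{3}] r8c5 is down to just 3 ⇒ r8c5=3.
Step 23. [r7c3∈{7}] r7c3 is down to just 7. So r7c3=7.
Step 24. [r8c1∈{8}] nothing but 8 survives at r8c1. So r8c1=8.
Step 25. [r9c5∈{6}] nothing but 6 survives at r9c5 ⇒ r9c5=6.
Step 26. [r3c7∈{3}] r3c7 has the single candidate 3. So r3c7=3.
Step 27. [r4c4∈{7}] only 7 remains possible at r4c4. So r4c4=7.
Step 28. [r5c4∈{5}] r5c4 has the single candidate 5 ⇒ r5c4=5.
Step 29. [r4c3∈{2}] r4c3 has the single candidate 2 ⇒ r4c3=2.
Step 30. [r8c7∈{4}] r8c7's peers cover all but 4. So r8c7=4.
Step 31. [r1c6∈{5}] r1c6 has the single candidate 5 ⇒ r1c6=5.
Step 32. [r2c7∈{9}] r2c7 is down to just 9 ⇒ r2c7=9.
Step 33. [r2c9∈{6}] r2c9's peers cover all but 6. So r2c9=6.
Step 34. [r9c7∈{5}] r9c7's peers cover all but 5. So r9c7=5.
Step 35. [r3c2∈{5}] r3c2's peers cover all but 5, so r3c2=5.

Answer: 4 8 3 6 9 5 1 2 7 / 2 7 1 8 4 3 9 5 6 / 9 5 6 2 7 1 3 8 4 / 5 4 2 7 8 9 6 1 3 / 7 3 9 5 1 6 8 4 2 / 1 6 8 3 2 4 7 9 5 / 6 1 7 4 5 8 2 3 9 / 8 2 5 9 3 7 4 6 1 / 3 9 4 1 6 2 5 7 8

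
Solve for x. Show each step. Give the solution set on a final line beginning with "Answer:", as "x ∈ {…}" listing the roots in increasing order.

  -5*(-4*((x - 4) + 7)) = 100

Step 1. [-5*(-4*((x - 4) + 7)) = 100] divide by the outer -5, so div: -4*((x - 4) + 7) = -20.
Step 2. [-4*((x - 4) + 7) = -20] leading coefficient -4: divide by -4, so div: (x - 4) + 7 = 5.
Step 3. [(x - 4) + 7 = 5] subtract 7: x sits inside (… + 7) ⇒ sub: x - 4 = -2.
Step 4. [x - 4 = -2] peel the -4: add 4 from each side. So sub: x = 2.

Answer: x ∈ {2}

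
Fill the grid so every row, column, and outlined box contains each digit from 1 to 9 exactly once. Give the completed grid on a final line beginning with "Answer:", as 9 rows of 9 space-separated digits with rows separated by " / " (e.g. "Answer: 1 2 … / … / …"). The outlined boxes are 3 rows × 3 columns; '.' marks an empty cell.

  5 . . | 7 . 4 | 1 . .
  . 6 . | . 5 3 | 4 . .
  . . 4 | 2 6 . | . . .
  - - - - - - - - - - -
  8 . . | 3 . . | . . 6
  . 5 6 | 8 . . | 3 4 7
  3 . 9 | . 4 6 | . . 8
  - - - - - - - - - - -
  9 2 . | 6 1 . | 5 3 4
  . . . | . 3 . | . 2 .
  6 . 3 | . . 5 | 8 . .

Step 1. [r6c2∈{1,7}] 7 has one home in row 6: r6c2. So r6c2=7.
Step 2. [r1c5∈{8,9}] in col 5, 8 fits only at r1c5 ⇒ r1c5=8.
Step 3. [r8c1∈{1,4,7}] across col 1, 4 lands solely at r8c1, so r8c1=4.
Step 4. [r8c4∈{9}] nothing but 9 survives at r8c4, so r8c4=9.
Step 5. [r3c6∈{1,9}] box 2 places 9 nowhere but r3c6 ⇒ r3c6=9.
Step 6. [r9c2∈{1}] nothing but 1 survives at r9c2 ⇒ r9c2=1.
Step 7. [r4c8∈{1,5,9}] r4c8 is the only open cell in row 4 admitting 5, so r4c8=5.
Step 8. [r1c3∈{2}] r1c3's peers cover all but 2 ⇒ r1c3=2.
Step 9. [r3c7∈{7}] r3c7's peers cover all but 7, so r3c7=7.
Step 10. [r8c2∈{8}] nothing but 8 survives at r8c2. So r8c2=8.
Step 11. [r8c6∈{7}] r8c6 is down to just 7. So r8c6=7.
Step 12. [r2c3∈{1,7,8}] 8 has one home in col 3: r2c3. So r2c3=8.
Step 13. [r2c8∈{9}] r2c8 is down to just 9, so r2c8=9.
Step 14. [r5c1∈{1,2}] col 1 places 2 nowhere but r5c1 ⇒ r5c1=2.
Step 15. [r4c6∈{1,2}] in col 6, 2 fits only at r4c6 ⇒ r4c6=2.
Step 16. [r3c2∈{3}] r3c2 has the single candidate 3, so r3c2=3.
Step 17. [r2c4∈{1}] only 1 remains possible at r2c4. So r2c4=1.
Step 18. [r4c5∈{7,9}] r4c5 is the only open cell in row 4 admitting 7. So r4c5=7.
Step 19. [r4c2∈{4}] r4c2's peers cover all but 4, so r4c2=4.
Step 20. [r3c1∈{1}] r3c1 has the single candidate 1, so r3c1=1.
Step 21. [r7c6∈{8}] nothing but 8 survives at r7c6, so r7c6=8.
Step 22. [r1c2∈{9}] only 9 remains possible at r1c2. So r1c2=9.
Step 23. [r3c9∈{5}] only 5 remains possible at r3c9. So r3c9=5.
Step 24. [r6c4∈{5}] nothing but 5 survives at r6c4. So r6c4=5.
Step 25. [r1c9∈{3}] r1c9 is down to just 3, so r1c9=3.
Step 26. [r6c8∈{1}] r6c8 has the single candidate 1, so r6c8=1.
Step 27. [r8c9∈{1}] r8c9 is down to just 1 ⇒ r8c9=1.
Step 28. [r9c8∈{7}] r9c8's peers cover all but 7 ⇒ r9c8=7.
Step 29. [r2c9∈{2}] nothing but 2 survives at r2c9. So r2c9=2.
Step 30. [r6c7∈{2}] r6c7 has the single candidate 2 ⇒ r6c7=2.
Step 31. [r1c8∈{6}] nothing but 6 survives at r1c8, so r1c8=6.
Step 32. [r9c9∈{9}] r9c9 has the single candidate 9 ⇒ r9c9=9.
Step 33. [r4c7∈{9}] r4c7's peers cover all but 9 ⇒ r4c7=9.
Step 34. [r2c1∈{7}] r2c1's peers cover all but 7, so r2c1=7.
Step 35. [r7c3∈{7}] only 7 remains possible at r7c3, so r7c3=7.
Step 36. [r5c6∈{1}] r5c6 is down to just 1. So r5c6=1.
Step 37. [r8c3∈{5}] r8c3's peers cover all but 5. So r8c3=5.
Step 38. [r3c8∈{8}] r3c8's peers cover all but 8, so r3c8=8.
Step 39. [r8c7∈{6}] only 6 remains possible at r8c7 ⇒ r8c7=6.
Step 40. [r5c5∈{9}] only 9 remains possible at r5c5, so r5c5=9.
Step 41. [r4c3∈{1}] only 1 remains possible at r4c3 ⇒ r4c3=1.
Step 42. [r9c5∈{2}] r9c5 is down to just 2. So r9c5=2.
Step 43. [r9c4∈{4}] nothing but 4 survives at r9c4, so r9c4=4.

Answer: 5 9 2 7 8 4 1 6 3 / 7 6 8 1 5 3 4 9 2 / 1 3 4 2 6 9 7 8 5 / 8 4 1 3 7 2 9 5 6 / 2 5 6 8 9 1 3 4 7 / 3 7 9 5 4 6 2 1 8 / 9 2 7 6 1 8 5 3 4 / 4 8 5 9 3 7 6 2 1 / 6 1 3 4 2 5 8 7 9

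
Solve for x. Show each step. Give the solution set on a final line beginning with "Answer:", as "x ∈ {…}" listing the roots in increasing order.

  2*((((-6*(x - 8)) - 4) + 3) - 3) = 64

Step 1. [2*((((-6*(x - 8)) - 4) + 3) - 3) = 64] leading coefficient 2: divide by 2 ⇒ div: (((-6*(x - 8)) - 4) + 3) - 3 = 32.
Step 2. [(((-6*(x - 8)) - 4) + 3) - 3 = 32] add 3: x sits inside (… - 3) ⇒ sub: ((-6*(x - 8)) - 4) + 3 = 35.
Step 3. [((-6*(x - 8)) - 4) + 3 = 35] subtract 3: x sits inside (… + 3) ⇒ sub: (-6*(x - 8)) - 4 = 32.
Step 4. [(-6*(x - 8)) - 4 = 32] -4 is outermost — add 4 both sides ⇒ sub: -6*(x - 8) = 36.
Step 5. [-6*(x - 8) = 36] divide by the outer -6, so div: x - 8 = -6.
Step 6. [x - 8 = -6] peel the -8: add 8 from each side. So sub: x = 2.

Answer: x ∈ {2}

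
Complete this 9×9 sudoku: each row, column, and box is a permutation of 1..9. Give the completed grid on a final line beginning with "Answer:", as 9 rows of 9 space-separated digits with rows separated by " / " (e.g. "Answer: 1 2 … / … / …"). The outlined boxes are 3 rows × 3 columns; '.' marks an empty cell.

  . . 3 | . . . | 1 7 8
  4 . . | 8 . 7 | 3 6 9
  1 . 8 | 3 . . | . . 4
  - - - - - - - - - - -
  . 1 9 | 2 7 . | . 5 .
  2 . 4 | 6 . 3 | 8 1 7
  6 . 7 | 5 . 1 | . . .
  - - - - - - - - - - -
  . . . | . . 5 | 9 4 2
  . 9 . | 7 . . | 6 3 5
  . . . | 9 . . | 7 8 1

Step 1. [r9c2∈{2,3,4,5,6}] r9c2 is the only open cell in col 2 admitting 4. So r9c2=4.
Step 2. [r3c8∈{2}] nothing but 2 survives at r3c8. So r3c8=2.
Step 3. [r8c1∈{8}] only 8 remains possible at r8c1 ⇒ r8c1=8.
Step 4. [r2c5∈{1,2,5}] row 2 places 1 nowhere but r2c5. So r2c5=1.
Step 5. [r4c1∈{3}] only 3 remains possible at r4c1. So r4c1=3.
Step 6. [r5c5∈{9}] r5c5's peers cover all but 9. So r5c5=9.
Step 7. [r7c2∈{3,6,7}] in col 2, 3 fits only at r7c2. So r7c2=3.
Step 8. [r5c2∈{5}] only 5 remains possible at r5c2 ⇒ r5c2=5.
Step 9. [r2c3∈{2,5}] across row 2, 5 lands solely at r2c3, so r2c3=5.
Step 10. [r1c5∈{2,4,5,6}] across row 1, 5 lands solely at r1c5 ⇒ r1c5=5.
Step 11. [r1c6∈{2,4,6,9}] across box 2, 2 lands solely at r1c6, so r1c6=2.
Step 12. [r3c5∈{6}] only 6 remains possible at r3c5. So r3c5=6.
Step 13. [r4c6∈{4,8}] row 4 places 8 nowhere but r4c6. So r4c6=8.
Step 14. [r6c5∈{4}] r6c5's peers cover all but 4, so r6c5=4.
Step 15. [r7c3∈{1,6}] across row 7, 6 lands solely at r7c3. So r7c3=6.
Step 16. [r9c3∈{2}] r9c3 is down to just 2. So r9c3=2.
Step 17. [r9c1∈{5}] only 5 remains possible at r9c1 ⇒ r9c1=5.
Step 18. [r9c5∈{3}] r9c5's peers cover all but 3. So r9c5=3.
Step 19. [r2c2∈{2}] only 2 remains possible at r2c2, so r2c2=2.
Step 20. [r7c4∈{1}] r7c4's peers cover all but 1. So r7c4=1.
Step 21. [r1c1∈{9}] r1c1's peers cover all but 9 ⇒ r1c1=9.
Step 22. [r1c4∈{4}] nothing but 4 survives at r1c4, so r1c4=4.
Step 23. [r7c1∈{7}] r7c1 has the single candidate 7 ⇒ r7c1=7.
Step 24. [r6c7∈{2}] r6c7 is down to just 2 ⇒ r6c7=2.
Step 25. [r4c9∈{6}] r4c9's peers cover all but 6 ⇒ r4c9=6.
Step 26. [r8c5∈{2}] r8c5 is down to just 2. So r8c5=2.
Step 27. [r6c8∈{9}] nothing but 9 survives at r6c8. So r6c8=9.
Step 28. [r7c5∈{8}] r7c5's peers cover all but 8. So r7c5=8.
Step 29. [r4c7∈{4}] only 4 remains possible at r4c7, so r4c7=4.
Step 30. [r9c6∈{6}] r9c6's peers cover all but 6. So r9c6=6.
Step 31. [r3c2∈{7}] r3c2 has the single candidate 7, so r3c2=7.
Step 32. [r8c3∈{1}] nothing but 1 survives at r8c3 ⇒ r8c3=1.
Step 33. [r3c6∈{9}] nothing but 9 survives at r3c6. So r3c6=9.
Step 34. [r8c6∈{4}] only 4 remains possible at r8c6 ⇒ r8c6=4.
Step 35. [r6c2∈{8}] only 8 remains possible at r6c2. So r6c2=8.
Step 36. [r6c9∈{3}] only 3 remains possible at r6c9 ⇒ r6c9=3.
Step 37. [r1c2∈{6}] only 6 remains possible at r1c2, so r1c2=6.
Step 38. [r3c7∈{5}] r3c7 is down to just 5 ⇒ r3c7=5.

Answer: 9 6 3 4 5 2 1 7 8 / 4 2 5 8 1 7 3 6 9 / 1 7 8 3 6 9 5 2 4 / 3 1 9 2 7 8 4 5 6 / 2 5 4 6 9 3 8 1 7 / 6 8 7 5 4 1 2 9 3 / 7 3 6 1 8 5 9 4 2 / 8 9 1 7 2 4 6 3 5 / 5 4 2 9 3 6 7 8 1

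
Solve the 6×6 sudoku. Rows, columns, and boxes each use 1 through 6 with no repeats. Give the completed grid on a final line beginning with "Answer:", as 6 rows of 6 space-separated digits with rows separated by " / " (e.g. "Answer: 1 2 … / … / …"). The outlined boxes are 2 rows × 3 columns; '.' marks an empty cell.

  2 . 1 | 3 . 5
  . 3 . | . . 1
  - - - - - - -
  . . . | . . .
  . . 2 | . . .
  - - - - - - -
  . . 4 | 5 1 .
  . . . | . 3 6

Step 1. [r3c3∈{3,5,6}] r3c3 is the only open cell in col 3 admitting 3. So r3c3=3.
Step 2. [r2c3∈{5,6}] 6 has one home in col 3: r2c3 ⇒ r2c3=6.
Step 3. [r2c1∈{4,5}] row 2 places 5 nowhere but r2c1 ⇒ r2c1=5.
Step 4. [r6c4∈{2,4}] 4 has one home in row 6: r6c4 ⇒ r6c4=4.
Step 5. [r2c5∈{2,4}] in row 2, 4 fits only at r2c5 ⇒ r2c5=4.
Step 6. [r3c5∈{2,5,6}] 2 has one home in col 5: r3c5 ⇒ r3c5=2.
Step 7. [r3c2∈{1,4,5,6}] across row 3, 5 lands solely at r3c2, so r3c2=5.
Step 8. [r6c1∈{1}] only 1 remains possible at r6c1, so r6c1=1.
Step 9. [r4c2∈{1,4,6}] r4c2 is the only open cell in col 2 admitting 1 ⇒ r4c2=1.
Step 10. [r4c4∈{6}] r4c4 is down to just 6, so r4c4=6.
Step 11. [r5c2∈{2,6}] across col 2, 6 lands solely at r5c2, so r5c2=6.
Step 12. [r4c1∈{4}] only 4 remains possible at r4c1. So r4c1=4.
Step 13. [r4c5∈{5}] r4c5's peers cover all but 5 ⇒ r4c5=5.
Step 14. [r4c6∈{3}] only 3 remains possible at r4c6 ⇒ r4c6=3.
Step 15. [r1c5∈{6}] nothing but 6 survives at r1c5, so r1c5=6.
Step 16. [r6c2∈{2}] nothing but 2 survives at r6c2 ⇒ r6c2=2.
Step 17. [r3c6∈{4}] r3c6 has the single candidate 4. So r3c6=4.
Step 18. [r2c4∈{2}] r2c4's peers cover all but 2 ⇒ r2c4=2.
Step 19. [r3c4∈{1}] only 1 remains possible at r3c4 ⇒ r3c4=1.
Step 20. [r5c1∈{3}] nothing but 3 survives at r5c1, so r5c1=3.
Step 21. [r6c3∈{5}] r6c3 has the single candidate 5, so r6c3=5.
Step 22. [r5c6∈{2}] nothing but 2 survives at r5c6. So r5c6=2.
Step 23. [r3c1∈{6}] r3c1's peers cover all but 6 ⇒ r3c1=6.
Step 24. [r1c2∈{4}] only 4 remains possible at r1c2 ⇒ r1c2=4.

Answer: 2 4 1 3 6 5 / 5 3 6 2 4 1 / 6 5 3 1 2 4 / 4 1 2 6 5 3 / 3 6 4 5 1 2 / 1 2 5 4 3 6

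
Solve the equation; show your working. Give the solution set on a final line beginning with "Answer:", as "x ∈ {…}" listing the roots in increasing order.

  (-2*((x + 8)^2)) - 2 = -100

Step 1. [(-2*((x + 8)^2)) - 2 = -100] -2 | LHS and -2 | -100: pull -2 out. So factor: ((x + 8)^2) + 1 = 50.
Step 2. [((x + 8)^2) + 1 = 50] the outer +1 inverts by subtracting 1 ⇒ sub: (x + 8)^2 = 49.
Step 3. [(x + 8)^2 = 49] 49 ≥ 0, LHS is (·)² — take ±√. So sqrt: x + 8 = 7 or -7.
Step 4. [x + 8 = 7 or -7] peel the +8: subtract 8 from each side ⇒ sub: x = -1 or -15.

Answer: x ∈ {-15, -1}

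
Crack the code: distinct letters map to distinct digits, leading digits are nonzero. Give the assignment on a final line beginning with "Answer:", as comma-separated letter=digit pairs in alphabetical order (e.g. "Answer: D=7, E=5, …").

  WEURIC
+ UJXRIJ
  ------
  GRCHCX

Step 1. [col 1: C + J ≡ X (mod 10)] several values work for J in column 1 (C + J ≡ X (mod 10), carry-in 0); try J=3, so J=3.
Step 2. [col 1: C + J ≡ X (mod 10)] no forcing yet in column 1 (carry-in 0); X=5 is free and consistent — try it, so X=5.
Step 3. [col 1: C + J ≡ X (mod 10)] from column 1 (J=3, X=5, carry-in 0, digits 3,5 already taken and all letters distinct): C must equal 2 ⇒ C=2.
Step 4. [col 2: I + I ≡ C (mod 10)] no forcing yet in column 2 (carry-in 0); I=6 is free and consistent — try it ⇒ I=6.
Step 5. [col 3: R + R ≡ H (mod 10)] no forcing yet in column 3 (carry-in 1); R=4 is free and consistent — try it, so R=4.
Step 6. [col 3: R + R ≡ H (mod 10)] column 3: given R=4, carry-in 1, and digits 2,3,4,5,6 already taken and all letters distinct, R+R≡H (mod 10) forces H=9, so H=9.
Step 7. [col 4: U + X ≡ C (mod 10)] column 4 reads U+X+carry(0)=C with X=5, C=2; with digits 2,3,4,5,6,9 already taken and all letters distinct, the only value for U is 7, so U=7.
Step 8. [col 5: E + J ≡ R (mod 10)] column 5 reads E+J+carry(1)=R with J=3, R=4; with digits 2,3,4,5,6,7,9 already taken and all letters distinct, the only value for E is 0, so E=0.
Step 9. [col 6: W + U ≡ G (mod 10)] column 6: given U=7, carry-in 0, and digits 0,2,3,4,5,6,7,9 already taken and all letters distinct, W+U≡G (mod 10) forces W=1. So W=1.
Step 10. [col 6: W + U ≡ G (mod 10)] in column 6 we have W+U≡G with carry-in 0; given W=1, U=7 and digits 0,1,2,3,4,5,6,7,9 already taken and all letters distinct, that pins G to 8, so G=8.

Answer: C=2, E=0, G=8, H=9, I=6, J=3, R=4, U=7, W=1, X=5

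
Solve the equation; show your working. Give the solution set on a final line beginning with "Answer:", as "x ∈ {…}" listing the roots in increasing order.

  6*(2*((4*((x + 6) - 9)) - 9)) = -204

Step 1. [6*(2*((4*((x + 6) - 9)) - 9)) = -204] LHS = 6·(…); ÷6 both sides, so div: 2*((4*((x + 6) - 9)) - 9) = -34.
Step 2. [2*((4*((x + 6) - 9)) - 9) = -34] divide by the outer 2. So div: (4*((x + 6) - 9)) - 9 = -17.
Step 3. [(4*((x + 6) - 9)) - 9 = -17] -9 is outermost — add 9 both sides, so sub: 4*((x + 6) - 9) = -8.
Step 4. [4*((x + 6) - 9) = -8] divide by the outer 4. So div: (x + 6) - 9 = -2.
Step 5. [(x + 6) - 9 = -2] the outer -9 inverts by adding 9. So sub: x + 6 = 7.
Step 6. [x + 6 = 7] peel the +6: subtract 6 from each side. So sub: x = 1.

Answer: x ∈ {1}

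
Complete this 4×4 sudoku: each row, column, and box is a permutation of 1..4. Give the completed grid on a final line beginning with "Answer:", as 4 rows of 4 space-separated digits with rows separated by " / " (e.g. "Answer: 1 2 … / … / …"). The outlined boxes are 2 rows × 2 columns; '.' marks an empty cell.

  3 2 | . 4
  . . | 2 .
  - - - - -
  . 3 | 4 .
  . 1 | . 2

Step 1. [r2c1∈{1,4}] 1 has one home in col 1: r2c1. So r2c1=1.
Step 2. [r4c3∈{3}] r4c3's peers cover all but 3, so r4c3=3.
Step 3. [r1c3∈{1}] r1c3 has the single candidate 1, so r1c3=1.
Step 4. [r3c4∈{1}] r3c4 is down to just 1, so r3c4=1.
Step 5. [r2c4∈{3}] r2c4's peers cover all but 3. So r2c4=3.
Step 6. [r4c1∈{4}] nothing but 4 survives at r4c1, so r4c1=4.
Step 7. [r3c1∈{2}] r3c1's peers cover all but 2, so r3c1=2.
Step 8. [r2c2∈{4}] r2c2's peers cover all but 4, so r2c2=4.

Answer: 3 2 1 4 / 1 4 2 3 / 2 3 4 1 / 4 1 3 2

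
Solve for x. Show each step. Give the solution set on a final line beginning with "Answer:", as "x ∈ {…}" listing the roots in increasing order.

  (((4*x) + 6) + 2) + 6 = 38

Step 1. [(((4*x) + 6) + 2) + 6 = 38] peel the +6: subtract 6 from each side, so sub: ((4*x) + 6) + 2 = 32.
Step 2. [((4*x) + 6) + 2 = 32] subtract 2: x sits inside (… + 2). So sub: (4*x) + 6 = 30.
Step 3. [(4*x) + 6 = 30] the outer +6 inverts by subtracting 6. So sub: 4*x = 24.
Step 4. [4*x = 24] leading coefficient 4: divide by 4. So div: x = 6.

Answer: x ∈ {6}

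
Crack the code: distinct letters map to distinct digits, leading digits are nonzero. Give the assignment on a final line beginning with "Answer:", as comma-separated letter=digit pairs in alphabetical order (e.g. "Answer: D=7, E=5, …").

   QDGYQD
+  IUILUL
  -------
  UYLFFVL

Step 1. [col 1: D + L ≡ L (mod 10)] column 1 reads D+L+carry(0)=L with nothing yet; with all letters distinct, none taken yet, the only value for D is 0 ⇒ D=0.
Step 2. [col 1: D + L ≡ L (mod 10)] several values work for L in column 1 (D + L ≡ L (mod 10), carry-in 0); try L=2. So L=2.
Step 3. [col 2: Q + U ≡ V (mod 10)] column 2 (Q + U ≡ V (mod 10), carry-in 0) doesn't pin U yet; pick U=1 and continue. So U=1.
Step 4. [col 2: Q + U ≡ V (mod 10)] no forcing yet in column 2 (carry-in 0); V=8 is free and consistent — try it, so V=8.
Step 5. [col 2: Q + U ≡ V (mod 10)] column 2 reads Q+U+carry(0)=V with U=1, V=8; with digits 0,1,2,8 already taken and all letters distinct, the only value for Q is 7 ⇒ Q=7.
Step 6. [col 3: Y + L ≡ F (mod 10)] column 3 (Y + L ≡ F (mod 10), carry-in 0) doesn't pin F yet; pick F=5 and continue. So F=5.
Step 7. [col 3: Y + L ≡ F (mod 10)] in column 3 we have Y+L≡F with carry-in 0; given L=2, F=5 and digits 0,1,2,5,7,8 already taken and all letters distinct, that pins Y to 3, so Y=3.
Step 8. [col 4: G + I ≡ F (mod 10)] G=9 is one option consistent with column 4 (G + I ≡ F (mod 10), carry-in 0) — take it. So G=9.
Step 9. [col 4: G + I ≡ F (mod 10)] column 4 reads G+I+carry(0)=F with G=9, F=5; with digits 0,1,2,3,5,7,8,9 already taken and all letters distinct, the only value for I is 6, so I=6.

Answer: D=0, F=5, G=9, I=6, L=2, Q=7, U=1, V=8, Y=3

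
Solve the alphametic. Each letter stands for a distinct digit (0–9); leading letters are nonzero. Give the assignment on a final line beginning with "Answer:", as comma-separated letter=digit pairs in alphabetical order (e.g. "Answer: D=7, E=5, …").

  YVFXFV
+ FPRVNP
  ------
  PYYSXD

Step 1. [col 1: V + P ≡ D (mod 10)] column 1 (V + P ≡ D (mod 10), carry-in 0) doesn't pin V yet; pick V=3 and continue ⇒ V=3.
Step 2. [col 1: V + P ≡ D (mod 10)] several values work for D in column 1 (V + P ≡ D (mod 10), carry-in 0); try D=1 ⇒ D=1.
Step 3. [col 1: V + P ≡ D (mod 10)] column 1 reads V+P+carry(0)=D with V=3, D=1; with digits 1,3 already taken and all letters distinct, the only value for P is 8, so P=8.
Step 4. [col 2: F + N ≡ X (mod 10)] several values work for X in column 2 (F + N ≡ X (mod 10), carry-in 1); try X=6, so X=6.
Step 5. [col 2: F + N ≡ X (mod 10)] several values work for F in column 2 (F + N ≡ X (mod 10), carry-in 1); try F=5 ⇒ F=5.
Step 6. [col 2: F + N ≡ X (mod 10)] from column 2 (F=5, X=6, carry-in 1, digits 1,3,5,6,8 already taken and all letters distinct): N must equal 0. So N=0.
Step 7. [col 3: X + V ≡ S (mod 10)] column 3 reads X+V+carry(0)=S with X=6, V=3; with digits 0,1,3,5,6,8 already taken and all letters distinct, the only value for S is 9, so S=9.
Step 8. [col 4: F + R ≡ Y (mod 10)] several values work for Y in column 4 (F + R ≡ Y (mod 10), carry-in 0); try Y=2 ⇒ Y=2.
Step 9. [col 4: F + R ≡ Y (mod 10)] from column 4 (F=5, Y=2, carry-in 0, digits 0,1,2,3,5,6,8,9 already taken and all letters distinct): R must equal 7 ⇒ R=7.

Answer: D=1, F=5, N=0, P=8, R=7, S=9, V=3, X=6, Y=2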